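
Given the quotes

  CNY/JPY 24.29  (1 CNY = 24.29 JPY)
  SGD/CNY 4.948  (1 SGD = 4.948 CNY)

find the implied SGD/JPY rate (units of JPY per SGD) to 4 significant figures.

1 SGD × 4.948 = 4.948 CNY
4.948 CNY × 24.29 = 120.187 JPY

SGD/JPY = 120.2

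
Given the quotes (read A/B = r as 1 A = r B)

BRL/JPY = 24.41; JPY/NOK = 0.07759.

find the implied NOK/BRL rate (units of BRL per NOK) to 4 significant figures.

1 NOK ÷ 0.07759 = 12.8883 JPY
12.8883 JPY ÷ 24.41 = 0.527991 BRL

NOK/BRL = 0.5280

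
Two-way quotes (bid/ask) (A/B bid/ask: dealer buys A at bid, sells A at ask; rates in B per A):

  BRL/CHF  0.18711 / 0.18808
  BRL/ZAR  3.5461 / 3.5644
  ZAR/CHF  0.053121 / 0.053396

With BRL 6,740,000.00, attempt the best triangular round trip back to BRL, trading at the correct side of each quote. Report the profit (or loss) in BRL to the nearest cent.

Best loop BRL → ZAR → CHF → BRL:
BRL 6,740,000.00 × 3.5461 (sell BRL at bid) = ZAR 23,900,714.00
ZAR 23,900,714.00 × 0.053121 (sell ZAR at bid) = CHF 1,269,629.83
CHF 1,269,629.83 ÷ 0.18808 (buy BRL at ask) = BRL 6,750,477.61

Net profit: BRL 10,477.61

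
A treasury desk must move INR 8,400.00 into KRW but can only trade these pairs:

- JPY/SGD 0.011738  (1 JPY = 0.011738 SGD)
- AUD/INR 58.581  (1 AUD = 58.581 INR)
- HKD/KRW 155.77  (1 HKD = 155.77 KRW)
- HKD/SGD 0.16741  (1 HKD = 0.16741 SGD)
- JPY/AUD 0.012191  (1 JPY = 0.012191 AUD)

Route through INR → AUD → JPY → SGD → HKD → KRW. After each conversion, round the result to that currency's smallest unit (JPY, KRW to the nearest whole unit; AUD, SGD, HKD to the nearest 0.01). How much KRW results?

KRW 128,460

INR 8,400.00 ÷ 58.581 = AUD 143.39
AUD 143.39 ÷ 0.012191 = JPY 11,762
JPY 11,762 × 0.011738 = SGD 138.06
SGD 138.06 ÷ 0.16741 = HKD 824.68
HKD 824.68 × 155.77 = KRW 128,460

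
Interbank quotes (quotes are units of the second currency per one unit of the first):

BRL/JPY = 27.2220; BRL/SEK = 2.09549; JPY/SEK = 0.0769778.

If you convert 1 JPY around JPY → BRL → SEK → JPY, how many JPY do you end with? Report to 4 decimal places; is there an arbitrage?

Around JPY → BRL → SEK → JPY: 1 ÷ 27.2220 × 2.09549 ÷ 0.0769778 = 1.000000
Product ≈ 1 (deviation 0.000%, within rounding noise).

1.0000 (no arbitrage)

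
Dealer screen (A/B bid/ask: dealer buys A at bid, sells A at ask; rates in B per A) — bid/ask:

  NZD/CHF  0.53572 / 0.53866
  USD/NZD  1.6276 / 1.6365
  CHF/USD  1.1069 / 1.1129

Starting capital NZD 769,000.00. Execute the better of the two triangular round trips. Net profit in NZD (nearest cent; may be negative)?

Net profit: NZD 14,861.73

Best loop NZD → USD → CHF → NZD:
NZD 769,000.00 ÷ 1.6365 (buy USD at ask) = USD 469,905.29
USD 469,905.29 ÷ 1.1129 (buy CHF at ask) = CHF 422,234.96
CHF 422,234.96 ÷ 0.53866 (buy NZD at ask) = NZD 783,861.73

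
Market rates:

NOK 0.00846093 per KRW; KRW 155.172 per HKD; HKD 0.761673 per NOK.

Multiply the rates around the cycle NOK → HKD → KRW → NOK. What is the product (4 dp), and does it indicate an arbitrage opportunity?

1.0000 (no arbitrage)

Around NOK → HKD → KRW → NOK: 1 × 0.761673 × 155.172 × 0.00846093 = 1.000000
Product ≈ 1 (deviation 0.000%, within rounding noise).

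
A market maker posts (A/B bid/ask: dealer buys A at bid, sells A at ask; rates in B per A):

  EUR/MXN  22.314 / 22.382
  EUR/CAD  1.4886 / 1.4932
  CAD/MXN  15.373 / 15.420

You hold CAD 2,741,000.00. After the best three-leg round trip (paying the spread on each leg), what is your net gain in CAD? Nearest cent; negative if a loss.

Net profit: CAD 61,507.52

Best loop CAD → MXN → EUR → CAD:
CAD 2,741,000.00 × 15.373 (sell CAD at bid) = MXN 42,137,393.00
MXN 42,137,393.00 ÷ 22.382 (buy EUR at ask) = EUR 1,882,646.46
EUR 1,882,646.46 × 1.4886 (sell EUR at bid) = CAD 2,802,507.52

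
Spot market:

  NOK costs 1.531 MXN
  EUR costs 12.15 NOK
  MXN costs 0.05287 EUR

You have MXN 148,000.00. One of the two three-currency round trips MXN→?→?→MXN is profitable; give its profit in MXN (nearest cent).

Profitable loop is MXN → NOK → EUR → MXN:
MXN 148,000.00 ÷ 1.531 = NOK 96,668.84
NOK 96,668.84 ÷ 12.15 = EUR 7,956.28
EUR 7,956.28 ÷ 0.05287 = MXN 150,487.68
Profit = MXN 150,487.68 − MXN 148,000.00

Profit: MXN 2,487.68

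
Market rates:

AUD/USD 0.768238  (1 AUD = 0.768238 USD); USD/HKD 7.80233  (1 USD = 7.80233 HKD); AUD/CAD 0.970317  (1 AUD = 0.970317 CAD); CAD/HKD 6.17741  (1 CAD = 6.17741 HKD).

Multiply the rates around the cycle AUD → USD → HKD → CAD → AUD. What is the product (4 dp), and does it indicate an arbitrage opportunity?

Around AUD → USD → HKD → CAD → AUD: 1 × 0.768238 × 7.80233 ÷ 6.17741 ÷ 0.970317 = 1.000000
Product ≈ 1 (deviation 0.000%, within rounding noise).

1.0000 (no arbitrage)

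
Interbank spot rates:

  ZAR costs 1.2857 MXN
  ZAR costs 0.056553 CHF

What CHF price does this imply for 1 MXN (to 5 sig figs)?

MXN/CHF = 0.043986

1 MXN ÷ 1.2857 = 0.777786 ZAR
0.777786 ZAR × 0.056553 = 0.0439862 CHF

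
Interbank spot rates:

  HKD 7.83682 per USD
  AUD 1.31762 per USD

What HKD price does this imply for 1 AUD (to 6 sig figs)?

AUD/HKD = 5.94771

1 AUD ÷ 1.31762 = 0.758944 USD
0.758944 USD × 7.83682 = 5.94771 HKD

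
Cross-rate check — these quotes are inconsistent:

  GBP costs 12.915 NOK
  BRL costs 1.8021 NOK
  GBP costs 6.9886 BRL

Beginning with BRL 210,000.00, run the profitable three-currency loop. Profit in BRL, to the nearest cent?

Profitable loop is BRL → GBP → NOK → BRL:
BRL 210,000.00 ÷ 6.9886 = GBP 30,048.94
GBP 30,048.94 × 12.915 = NOK 388,082.02
NOK 388,082.02 ÷ 1.8021 = BRL 215,349.88
Profit = BRL 215,349.88 − BRL 210,000.00

Profit: BRL 5,349.88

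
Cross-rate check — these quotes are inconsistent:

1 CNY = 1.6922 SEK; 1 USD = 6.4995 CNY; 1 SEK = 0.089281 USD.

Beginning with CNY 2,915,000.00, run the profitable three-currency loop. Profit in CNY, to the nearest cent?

Profit: CNY 53,573.97

Profitable loop is CNY → USD → SEK → CNY:
CNY 2,915,000.00 ÷ 6.4995 = USD 448,496.04
USD 448,496.04 ÷ 0.089281 = SEK 5,023,420.86
SEK 5,023,420.86 ÷ 1.6922 = CNY 2,968,573.97
Profit = CNY 2,968,573.97 − CNY 2,915,000.00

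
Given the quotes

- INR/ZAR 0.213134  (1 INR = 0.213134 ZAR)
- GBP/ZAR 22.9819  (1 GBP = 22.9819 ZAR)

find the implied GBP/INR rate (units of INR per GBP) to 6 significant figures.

1 GBP × 22.9819 = 22.9819 ZAR
22.9819 ZAR ÷ 0.213134 = 107.828 INR

GBP/INR = 107.828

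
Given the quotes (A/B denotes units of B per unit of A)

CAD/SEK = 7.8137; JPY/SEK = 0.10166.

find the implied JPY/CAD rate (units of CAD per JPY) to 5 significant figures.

JPY/CAD = 0.013010

1 JPY × 0.10166 = 0.10166 SEK
0.10166 SEK ÷ 7.8137 = 0.0130105 CAD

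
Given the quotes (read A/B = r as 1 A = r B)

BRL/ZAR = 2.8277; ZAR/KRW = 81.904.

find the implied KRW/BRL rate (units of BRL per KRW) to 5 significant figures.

1 KRW ÷ 81.904 = 0.0122094 ZAR
0.0122094 ZAR ÷ 2.8277 = 0.00431779 BRL

KRW/BRL = 0.0043178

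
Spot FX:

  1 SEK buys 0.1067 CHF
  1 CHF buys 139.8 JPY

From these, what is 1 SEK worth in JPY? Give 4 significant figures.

1 SEK × 0.1067 = 0.1067 CHF
0.1067 CHF × 139.8 = 14.9167 JPY

SEK/JPY = 14.92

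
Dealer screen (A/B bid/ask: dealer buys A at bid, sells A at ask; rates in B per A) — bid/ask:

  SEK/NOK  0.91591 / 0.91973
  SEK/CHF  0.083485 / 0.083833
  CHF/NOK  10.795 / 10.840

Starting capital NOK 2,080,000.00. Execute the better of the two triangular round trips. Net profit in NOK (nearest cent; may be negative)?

Net profit: NOK 16,388.87

Best loop NOK → CHF → SEK → NOK:
NOK 2,080,000.00 ÷ 10.840 (buy CHF at ask) = CHF 191,881.92
CHF 191,881.92 ÷ 0.083833 (buy SEK at ask) = SEK 2,288,859.03
SEK 2,288,859.03 × 0.91591 (sell SEK at bid) = NOK 2,096,388.87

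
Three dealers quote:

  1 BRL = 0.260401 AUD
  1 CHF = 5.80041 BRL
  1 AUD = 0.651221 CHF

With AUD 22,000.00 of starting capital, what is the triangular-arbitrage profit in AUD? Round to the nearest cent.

Profitable loop is AUD → BRL → CHF → AUD:
AUD 22,000.00 ÷ 0.260401 = BRL 84,485.08
BRL 84,485.08 ÷ 5.80041 = CHF 14,565.36
CHF 14,565.36 ÷ 0.651221 = AUD 22,366.24
Profit = AUD 22,366.24 − AUD 22,000.00

Profit: AUD 366.24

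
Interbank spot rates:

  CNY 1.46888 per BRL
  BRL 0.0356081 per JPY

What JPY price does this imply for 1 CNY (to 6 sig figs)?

1 CNY ÷ 1.46888 = 0.680791 BRL
0.680791 BRL ÷ 0.0356081 = 19.119 JPY

CNY/JPY = 19.1190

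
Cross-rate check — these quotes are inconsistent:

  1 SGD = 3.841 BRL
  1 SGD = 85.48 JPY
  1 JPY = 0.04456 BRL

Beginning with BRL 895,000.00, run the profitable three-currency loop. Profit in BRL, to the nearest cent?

Profitable loop is BRL → JPY → SGD → BRL:
BRL 895,000.00 ÷ 0.04456 = JPY 20,085,278
JPY 20,085,278 ÷ 85.48 = SGD 234,970.50
SGD 234,970.50 × 3.841 = BRL 902,521.69
Profit = BRL 902,521.69 − BRL 895,000.00

Profit: BRL 7,521.69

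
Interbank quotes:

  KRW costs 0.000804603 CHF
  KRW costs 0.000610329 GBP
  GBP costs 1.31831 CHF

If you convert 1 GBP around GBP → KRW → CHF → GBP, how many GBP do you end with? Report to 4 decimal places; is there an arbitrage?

1.0000 (no arbitrage)

Around GBP → KRW → CHF → GBP: 1 ÷ 0.000610329 × 0.000804603 ÷ 1.31831 = 1.000000
Product ≈ 1 (deviation 0.000%, within rounding noise).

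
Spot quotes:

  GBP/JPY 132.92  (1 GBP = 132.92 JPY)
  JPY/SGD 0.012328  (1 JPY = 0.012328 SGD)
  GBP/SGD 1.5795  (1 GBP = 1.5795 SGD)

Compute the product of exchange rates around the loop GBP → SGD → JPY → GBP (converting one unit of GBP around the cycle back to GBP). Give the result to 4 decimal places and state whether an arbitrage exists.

Around GBP → SGD → JPY → GBP: 1 × 1.5795 ÷ 0.012328 ÷ 132.92 = 0.963910
Product < 1; profitable direction is GBP → JPY → SGD → GBP.

0.9639 (arbitrage exists)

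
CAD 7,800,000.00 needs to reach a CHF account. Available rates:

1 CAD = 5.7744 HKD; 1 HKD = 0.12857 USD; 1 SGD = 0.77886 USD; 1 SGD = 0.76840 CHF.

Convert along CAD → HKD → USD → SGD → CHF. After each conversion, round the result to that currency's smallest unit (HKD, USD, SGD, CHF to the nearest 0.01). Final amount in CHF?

CAD 7,800,000.00 × 5.7744 = HKD 45,040,320.00
HKD 45,040,320.00 × 0.12857 = USD 5,790,833.94
USD 5,790,833.94 ÷ 0.77886 = SGD 7,435,012.63
SGD 7,435,012.63 × 0.76840 = CHF 5,713,063.70

CHF 5,713,063.70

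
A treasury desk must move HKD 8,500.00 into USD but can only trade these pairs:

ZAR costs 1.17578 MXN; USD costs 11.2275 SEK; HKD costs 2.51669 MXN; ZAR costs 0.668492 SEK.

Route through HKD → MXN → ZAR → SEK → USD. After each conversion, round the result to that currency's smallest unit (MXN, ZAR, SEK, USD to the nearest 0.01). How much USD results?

HKD 8,500.00 × 2.51669 = MXN 21,391.87
MXN 21,391.87 ÷ 1.17578 = ZAR 18,193.77
ZAR 18,193.77 × 0.668492 = SEK 12,162.39
SEK 12,162.39 ÷ 11.2275 = USD 1,083.27

USD 1,083.27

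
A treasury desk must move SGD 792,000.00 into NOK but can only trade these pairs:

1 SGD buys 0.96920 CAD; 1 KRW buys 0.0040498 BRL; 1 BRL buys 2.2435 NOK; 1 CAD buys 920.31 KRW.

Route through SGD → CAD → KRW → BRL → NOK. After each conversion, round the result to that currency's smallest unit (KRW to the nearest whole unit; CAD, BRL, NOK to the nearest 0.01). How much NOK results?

NOK 6,418,482.75

SGD 792,000.00 × 0.96920 = CAD 767,606.40
CAD 767,606.40 × 920.31 = KRW 706,435,846
KRW 706,435,846 × 0.0040498 = BRL 2,860,923.89
BRL 2,860,923.89 × 2.2435 = NOK 6,418,482.75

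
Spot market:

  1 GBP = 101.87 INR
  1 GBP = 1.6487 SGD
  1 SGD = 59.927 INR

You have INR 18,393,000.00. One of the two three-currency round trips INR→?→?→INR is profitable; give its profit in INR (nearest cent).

Profitable loop is INR → SGD → GBP → INR:
INR 18,393,000.00 ÷ 59.927 = SGD 306,923.42
SGD 306,923.42 ÷ 1.6487 = GBP 186,160.87
GBP 186,160.87 × 101.87 = INR 18,964,207.65
Profit = INR 18,964,207.65 − INR 18,393,000.00

Profit: INR 571,207.65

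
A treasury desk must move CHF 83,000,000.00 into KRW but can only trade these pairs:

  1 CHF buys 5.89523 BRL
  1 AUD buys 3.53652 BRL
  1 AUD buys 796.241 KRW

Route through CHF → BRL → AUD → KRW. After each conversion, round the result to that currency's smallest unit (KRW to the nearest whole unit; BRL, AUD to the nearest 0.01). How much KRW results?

KRW 110,165,919,580

CHF 83,000,000.00 × 5.89523 = BRL 489,304,090.00
BRL 489,304,090.00 ÷ 3.53652 = AUD 138,357,506.81
AUD 138,357,506.81 × 796.241 = KRW 110,165,919,580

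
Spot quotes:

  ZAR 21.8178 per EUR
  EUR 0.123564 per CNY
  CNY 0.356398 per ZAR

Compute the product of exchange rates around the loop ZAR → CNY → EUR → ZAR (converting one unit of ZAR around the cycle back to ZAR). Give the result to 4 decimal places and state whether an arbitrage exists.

Around ZAR → CNY → EUR → ZAR: 1 × 0.356398 × 0.123564 × 21.8178 = 0.960811
Product < 1; profitable direction is ZAR → EUR → CNY → ZAR.

0.9608 (arbitrage exists)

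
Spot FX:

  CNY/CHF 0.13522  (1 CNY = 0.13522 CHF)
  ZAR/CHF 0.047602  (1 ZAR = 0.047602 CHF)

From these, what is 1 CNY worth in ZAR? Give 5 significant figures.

CNY/ZAR = 2.8406

1 CNY × 0.13522 = 0.13522 CHF
0.13522 CHF ÷ 0.047602 = 2.84064 ZAR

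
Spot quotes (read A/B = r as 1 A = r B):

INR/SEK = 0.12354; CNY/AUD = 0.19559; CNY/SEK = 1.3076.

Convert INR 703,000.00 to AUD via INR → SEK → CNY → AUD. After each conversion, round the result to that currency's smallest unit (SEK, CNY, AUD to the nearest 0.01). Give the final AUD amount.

AUD 12,990.76

INR 703,000.00 × 0.12354 = SEK 86,848.62
SEK 86,848.62 ÷ 1.3076 = CNY 66,418.34
CNY 66,418.34 × 0.19559 = AUD 12,990.76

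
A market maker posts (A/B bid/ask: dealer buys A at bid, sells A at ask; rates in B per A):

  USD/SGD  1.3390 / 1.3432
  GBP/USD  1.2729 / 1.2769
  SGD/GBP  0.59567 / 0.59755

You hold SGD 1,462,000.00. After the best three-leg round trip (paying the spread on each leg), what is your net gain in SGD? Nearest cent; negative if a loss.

Best loop SGD → GBP → USD → SGD:
SGD 1,462,000.00 × 0.59567 (sell SGD at bid) = GBP 870,869.54
GBP 870,869.54 × 1.2729 (sell GBP at bid) = USD 1,108,529.84
USD 1,108,529.84 × 1.3390 (sell USD at bid) = SGD 1,484,321.45

Net profit: SGD 22,321.45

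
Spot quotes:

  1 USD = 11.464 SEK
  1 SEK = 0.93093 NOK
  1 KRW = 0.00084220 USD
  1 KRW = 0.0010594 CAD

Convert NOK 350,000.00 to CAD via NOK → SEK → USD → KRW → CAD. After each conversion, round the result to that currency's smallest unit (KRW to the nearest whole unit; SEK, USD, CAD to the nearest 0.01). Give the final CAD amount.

NOK 350,000.00 ÷ 0.93093 = SEK 375,968.12
SEK 375,968.12 ÷ 11.464 = USD 32,795.54
USD 32,795.54 ÷ 0.00084220 = KRW 38,940,323
KRW 38,940,323 × 0.0010594 = CAD 41,253.38

CAD 41,253.38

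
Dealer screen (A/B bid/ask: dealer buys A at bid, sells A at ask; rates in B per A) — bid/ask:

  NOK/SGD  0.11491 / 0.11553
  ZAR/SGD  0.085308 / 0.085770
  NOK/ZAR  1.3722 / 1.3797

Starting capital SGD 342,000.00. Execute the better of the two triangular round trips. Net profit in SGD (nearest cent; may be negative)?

Net profit: SGD 4,528.14

Best loop SGD → NOK → ZAR → SGD:
SGD 342,000.00 ÷ 0.11553 (buy NOK at ask) = NOK 2,960,270.06
NOK 2,960,270.06 × 1.3722 (sell NOK at bid) = ZAR 4,062,082.58
ZAR 4,062,082.58 × 0.085308 (sell ZAR at bid) = SGD 346,528.14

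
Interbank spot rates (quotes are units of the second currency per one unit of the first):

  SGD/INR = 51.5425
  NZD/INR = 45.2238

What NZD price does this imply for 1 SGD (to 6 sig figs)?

SGD/NZD = 1.13972

1 SGD × 51.5425 = 51.5425 INR
51.5425 INR ÷ 45.2238 = 1.13972 NZD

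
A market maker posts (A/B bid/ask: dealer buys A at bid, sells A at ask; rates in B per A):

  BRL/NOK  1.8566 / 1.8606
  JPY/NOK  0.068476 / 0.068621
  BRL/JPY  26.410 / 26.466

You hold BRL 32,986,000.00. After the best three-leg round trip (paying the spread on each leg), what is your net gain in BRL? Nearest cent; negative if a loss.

Best loop BRL → NOK → JPY → BRL:
BRL 32,986,000.00 × 1.8566 (sell BRL at bid) = NOK 61,241,807.60
NOK 61,241,807.60 ÷ 0.068621 (buy JPY at ask) = JPY 892,464,517
JPY 892,464,517 ÷ 26.466 (buy BRL at ask) = BRL 33,721,171.19

Net profit: BRL 735,171.19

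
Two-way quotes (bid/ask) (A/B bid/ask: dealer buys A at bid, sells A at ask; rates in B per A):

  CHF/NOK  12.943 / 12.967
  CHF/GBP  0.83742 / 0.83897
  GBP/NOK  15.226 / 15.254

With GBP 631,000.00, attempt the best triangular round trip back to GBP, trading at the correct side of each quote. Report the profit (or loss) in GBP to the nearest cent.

Best loop GBP → CHF → NOK → GBP:
GBP 631,000.00 ÷ 0.83897 (buy CHF at ask) = CHF 752,112.71
CHF 752,112.71 × 12.943 (sell CHF at bid) = NOK 9,734,594.80
NOK 9,734,594.80 ÷ 15.254 (buy GBP at ask) = GBP 638,166.70

Net profit: GBP 7,166.70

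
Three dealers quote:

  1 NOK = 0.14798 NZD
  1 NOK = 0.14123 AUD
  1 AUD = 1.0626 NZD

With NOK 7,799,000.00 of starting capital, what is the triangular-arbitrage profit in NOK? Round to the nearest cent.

Profitable loop is NOK → AUD → NZD → NOK:
NOK 7,799,000.00 × 0.14123 = AUD 1,101,452.77
AUD 1,101,452.77 × 1.0626 = NZD 1,170,403.71
NZD 1,170,403.71 ÷ 0.14798 = NOK 7,909,202.01
Profit = NOK 7,909,202.01 − NOK 7,799,000.00

Profit: NOK 110,202.01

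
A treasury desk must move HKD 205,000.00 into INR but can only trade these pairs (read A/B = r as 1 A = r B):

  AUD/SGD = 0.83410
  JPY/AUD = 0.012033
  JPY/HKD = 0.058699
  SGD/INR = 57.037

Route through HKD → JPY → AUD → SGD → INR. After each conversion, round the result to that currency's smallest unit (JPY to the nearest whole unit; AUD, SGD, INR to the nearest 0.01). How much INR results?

HKD 205,000.00 ÷ 0.058699 = JPY 3,492,393
JPY 3,492,393 × 0.012033 = AUD 42,023.96
AUD 42,023.96 × 0.83410 = SGD 35,052.19
SGD 35,052.19 × 57.037 = INR 1,999,271.76

INR 1,999,271.76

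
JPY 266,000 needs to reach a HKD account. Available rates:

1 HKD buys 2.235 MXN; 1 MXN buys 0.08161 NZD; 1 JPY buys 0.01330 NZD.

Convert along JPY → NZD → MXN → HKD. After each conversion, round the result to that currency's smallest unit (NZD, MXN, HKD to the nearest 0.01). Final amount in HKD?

HKD 19,396.01

JPY 266,000 × 0.01330 = NZD 3,537.80
NZD 3,537.80 ÷ 0.08161 = MXN 43,350.08
MXN 43,350.08 ÷ 2.235 = HKD 19,396.01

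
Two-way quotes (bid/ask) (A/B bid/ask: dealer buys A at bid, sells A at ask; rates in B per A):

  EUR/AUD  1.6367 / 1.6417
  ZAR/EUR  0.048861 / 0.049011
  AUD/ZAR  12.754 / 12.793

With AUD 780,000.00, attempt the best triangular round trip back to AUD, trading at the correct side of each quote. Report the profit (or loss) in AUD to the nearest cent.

Best loop AUD → ZAR → EUR → AUD:
AUD 780,000.00 × 12.754 (sell AUD at bid) = ZAR 9,948,120.00
ZAR 9,948,120.00 × 0.048861 (sell ZAR at bid) = EUR 486,075.09
EUR 486,075.09 × 1.6367 (sell EUR at bid) = AUD 795,559.10

Net profit: AUD 15,559.10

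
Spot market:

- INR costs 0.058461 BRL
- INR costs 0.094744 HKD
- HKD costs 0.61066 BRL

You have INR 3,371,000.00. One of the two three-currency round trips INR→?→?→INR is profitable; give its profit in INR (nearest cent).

Profit: INR 35,228.69

Profitable loop is INR → BRL → HKD → INR:
INR 3,371,000.00 × 0.058461 = BRL 197,072.03
BRL 197,072.03 ÷ 0.61066 = HKD 322,719.73
HKD 322,719.73 ÷ 0.094744 = INR 3,406,228.69
Profit = INR 3,406,228.69 − INR 3,371,000.00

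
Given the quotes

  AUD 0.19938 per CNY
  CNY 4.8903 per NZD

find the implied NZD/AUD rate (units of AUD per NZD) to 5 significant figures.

1 NZD × 4.8903 = 4.8903 CNY
4.8903 CNY × 0.19938 = 0.975028 AUD

NZD/AUD = 0.97503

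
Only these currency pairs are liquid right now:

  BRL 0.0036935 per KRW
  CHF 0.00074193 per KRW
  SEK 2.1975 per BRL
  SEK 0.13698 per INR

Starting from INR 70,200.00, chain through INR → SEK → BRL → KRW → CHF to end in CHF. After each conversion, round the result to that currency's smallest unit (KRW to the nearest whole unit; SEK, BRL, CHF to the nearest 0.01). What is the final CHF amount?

CHF 879.00

INR 70,200.00 × 0.13698 = SEK 9,616.00
SEK 9,616.00 ÷ 2.1975 = BRL 4,375.88
BRL 4,375.88 ÷ 0.0036935 = KRW 1,184,752
KRW 1,184,752 × 0.00074193 = CHF 879.00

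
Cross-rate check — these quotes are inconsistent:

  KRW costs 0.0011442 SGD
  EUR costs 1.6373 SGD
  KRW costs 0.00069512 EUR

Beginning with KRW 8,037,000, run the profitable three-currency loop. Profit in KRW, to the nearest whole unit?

Profitable loop is KRW → SGD → EUR → KRW:
KRW 8,037,000 × 0.0011442 = SGD 9,195.94
SGD 9,195.94 ÷ 1.6373 = EUR 5,616.52
EUR 5,616.52 ÷ 0.00069512 = KRW 8,079,935
Profit = KRW 8,079,935 − KRW 8,037,000

Profit: KRW 42,935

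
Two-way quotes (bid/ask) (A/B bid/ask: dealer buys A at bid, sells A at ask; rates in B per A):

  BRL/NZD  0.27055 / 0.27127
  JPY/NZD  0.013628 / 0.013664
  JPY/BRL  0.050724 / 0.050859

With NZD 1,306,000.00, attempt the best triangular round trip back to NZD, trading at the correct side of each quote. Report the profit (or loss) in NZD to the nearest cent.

Net profit: NZD 5,675.35

Best loop NZD → JPY → BRL → NZD:
NZD 1,306,000.00 ÷ 0.013664 (buy JPY at ask) = JPY 95,579,625
JPY 95,579,625 × 0.050724 (sell JPY at bid) = BRL 4,848,180.91
BRL 4,848,180.91 × 0.27055 (sell BRL at bid) = NZD 1,311,675.35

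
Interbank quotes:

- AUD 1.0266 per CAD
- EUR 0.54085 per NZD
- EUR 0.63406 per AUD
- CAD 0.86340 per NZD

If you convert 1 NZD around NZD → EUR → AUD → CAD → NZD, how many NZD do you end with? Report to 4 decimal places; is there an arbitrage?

Around NZD → EUR → AUD → CAD → NZD: 1 × 0.54085 ÷ 0.63406 ÷ 1.0266 ÷ 0.86340 = 0.962350
Product < 1; profitable direction is NZD → CAD → AUD → EUR → NZD.

0.9624 (arbitrage exists)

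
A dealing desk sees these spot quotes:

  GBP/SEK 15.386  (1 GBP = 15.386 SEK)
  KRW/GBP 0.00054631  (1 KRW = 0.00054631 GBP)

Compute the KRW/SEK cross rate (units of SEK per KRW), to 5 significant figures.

KRW/SEK = 0.0084055

1 KRW × 0.00054631 = 0.00054631 GBP
0.00054631 GBP × 15.386 = 0.00840553 SEK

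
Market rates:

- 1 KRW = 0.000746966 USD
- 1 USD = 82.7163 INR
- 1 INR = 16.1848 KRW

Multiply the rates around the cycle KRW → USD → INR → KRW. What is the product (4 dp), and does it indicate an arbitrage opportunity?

1.0000 (no arbitrage)

Around KRW → USD → INR → KRW: 1 × 0.000746966 × 82.7163 × 16.1848 = 0.999998
Product ≈ 1 (deviation 0.000%, within rounding noise).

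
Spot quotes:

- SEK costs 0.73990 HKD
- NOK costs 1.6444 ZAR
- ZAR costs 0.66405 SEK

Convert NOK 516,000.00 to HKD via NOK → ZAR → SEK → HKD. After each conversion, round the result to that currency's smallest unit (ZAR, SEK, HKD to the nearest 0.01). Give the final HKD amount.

NOK 516,000.00 × 1.6444 = ZAR 848,510.40
ZAR 848,510.40 × 0.66405 = SEK 563,453.33
SEK 563,453.33 × 0.73990 = HKD 416,899.12

HKD 416,899.12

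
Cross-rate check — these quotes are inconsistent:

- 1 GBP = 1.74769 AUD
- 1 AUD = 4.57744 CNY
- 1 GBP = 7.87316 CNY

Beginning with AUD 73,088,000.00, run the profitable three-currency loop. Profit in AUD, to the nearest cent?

Profitable loop is AUD → CNY → GBP → AUD:
AUD 73,088,000.00 × 4.57744 = CNY 334,555,934.72
CNY 334,555,934.72 ÷ 7.87316 = GBP 42,493,221.87
GBP 42,493,221.87 × 1.74769 = AUD 74,264,978.93
Profit = AUD 74,264,978.93 − AUD 73,088,000.00

Profit: AUD 1,176,978.93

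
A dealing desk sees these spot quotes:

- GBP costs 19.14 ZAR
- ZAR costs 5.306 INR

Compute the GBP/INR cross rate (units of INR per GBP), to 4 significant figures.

GBP/INR = 101.6

1 GBP × 19.14 = 19.14 ZAR
19.14 ZAR × 5.306 = 101.557 INR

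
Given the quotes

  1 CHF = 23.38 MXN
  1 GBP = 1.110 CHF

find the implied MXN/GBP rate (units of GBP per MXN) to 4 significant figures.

MXN/GBP = 0.03853

1 MXN ÷ 23.38 = 0.0427716 CHF
0.0427716 CHF ÷ 1.110 = 0.038533 GBP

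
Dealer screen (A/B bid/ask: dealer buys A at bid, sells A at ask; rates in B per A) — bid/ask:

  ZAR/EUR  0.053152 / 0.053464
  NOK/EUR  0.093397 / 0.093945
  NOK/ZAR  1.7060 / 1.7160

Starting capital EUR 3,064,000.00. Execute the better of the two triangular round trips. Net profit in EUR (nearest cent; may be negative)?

Net profit: EUR 55,198.09

Best loop EUR → ZAR → NOK → EUR:
EUR 3,064,000.00 ÷ 0.053464 (buy ZAR at ask) = ZAR 57,309,591.50
ZAR 57,309,591.50 ÷ 1.7160 (buy NOK at ask) = NOK 33,397,197.84
NOK 33,397,197.84 × 0.093397 (sell NOK at bid) = EUR 3,119,198.09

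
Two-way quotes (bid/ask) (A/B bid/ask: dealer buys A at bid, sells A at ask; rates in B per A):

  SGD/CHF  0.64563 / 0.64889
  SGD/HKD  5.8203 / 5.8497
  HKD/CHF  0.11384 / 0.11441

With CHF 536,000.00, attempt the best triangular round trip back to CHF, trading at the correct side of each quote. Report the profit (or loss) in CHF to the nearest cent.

Best loop CHF → SGD → HKD → CHF:
CHF 536,000.00 ÷ 0.64889 (buy SGD at ask) = SGD 826,025.98
SGD 826,025.98 × 5.8203 (sell SGD at bid) = HKD 4,807,719.03
HKD 4,807,719.03 × 0.11384 (sell HKD at bid) = CHF 547,310.73

Net profit: CHF 11,310.73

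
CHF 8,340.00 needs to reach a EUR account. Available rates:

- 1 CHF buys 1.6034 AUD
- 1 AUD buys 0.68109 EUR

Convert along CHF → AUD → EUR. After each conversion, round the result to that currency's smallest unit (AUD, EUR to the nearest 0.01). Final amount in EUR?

EUR 9,107.78

CHF 8,340.00 × 1.6034 = AUD 13,372.36
AUD 13,372.36 × 0.68109 = EUR 9,107.78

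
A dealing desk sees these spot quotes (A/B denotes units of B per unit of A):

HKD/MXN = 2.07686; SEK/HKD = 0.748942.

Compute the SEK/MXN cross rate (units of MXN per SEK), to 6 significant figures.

1 SEK × 0.748942 = 0.748942 HKD
0.748942 HKD × 2.07686 = 1.55545 MXN

SEK/MXN = 1.55545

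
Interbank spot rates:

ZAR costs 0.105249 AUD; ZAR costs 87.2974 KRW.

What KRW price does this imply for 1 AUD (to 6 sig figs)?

AUD/KRW = 829.437

1 AUD ÷ 0.105249 = 9.50128 ZAR
9.50128 ZAR × 87.2974 = 829.437 KRW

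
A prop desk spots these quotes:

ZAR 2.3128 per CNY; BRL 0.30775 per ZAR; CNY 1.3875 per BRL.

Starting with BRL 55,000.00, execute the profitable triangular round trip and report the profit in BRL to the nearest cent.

Profitable loop is BRL → ZAR → CNY → BRL:
BRL 55,000.00 ÷ 0.30775 = ZAR 178,716.49
ZAR 178,716.49 ÷ 2.3128 = CNY 77,272.78
CNY 77,272.78 ÷ 1.3875 = BRL 55,692.10
Profit = BRL 55,692.10 − BRL 55,000.00

Profit: BRL 692.10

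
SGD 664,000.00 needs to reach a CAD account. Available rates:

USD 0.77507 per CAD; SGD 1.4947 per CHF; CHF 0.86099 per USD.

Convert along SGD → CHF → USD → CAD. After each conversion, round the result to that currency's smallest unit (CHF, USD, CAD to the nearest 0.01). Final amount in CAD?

SGD 664,000.00 ÷ 1.4947 = CHF 444,236.30
CHF 444,236.30 ÷ 0.86099 = USD 515,959.88
USD 515,959.88 ÷ 0.77507 = CAD 665,694.56

CAD 665,694.56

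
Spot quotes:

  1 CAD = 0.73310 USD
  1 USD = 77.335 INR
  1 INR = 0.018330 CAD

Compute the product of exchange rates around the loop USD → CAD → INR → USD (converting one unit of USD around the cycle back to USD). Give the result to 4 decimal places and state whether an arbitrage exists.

Around USD → CAD → INR → USD: 1 ÷ 0.73310 ÷ 0.018330 ÷ 77.335 = 0.962273
Product < 1; profitable direction is USD → INR → CAD → USD.

0.9623 (arbitrage exists)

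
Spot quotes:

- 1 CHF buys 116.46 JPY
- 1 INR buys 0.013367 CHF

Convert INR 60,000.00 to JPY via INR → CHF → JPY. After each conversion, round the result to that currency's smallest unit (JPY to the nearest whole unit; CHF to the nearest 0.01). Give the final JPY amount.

JPY 93,403

INR 60,000.00 × 0.013367 = CHF 802.02
CHF 802.02 × 116.46 = JPY 93,403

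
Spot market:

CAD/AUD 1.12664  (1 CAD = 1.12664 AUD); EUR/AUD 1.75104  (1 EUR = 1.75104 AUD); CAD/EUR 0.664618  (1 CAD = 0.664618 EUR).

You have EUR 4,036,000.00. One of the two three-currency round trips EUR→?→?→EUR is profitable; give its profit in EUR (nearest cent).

Profitable loop is EUR → AUD → CAD → EUR:
EUR 4,036,000.00 × 1.75104 = AUD 7,067,197.44
AUD 7,067,197.44 ÷ 1.12664 = CAD 6,272,808.92
CAD 6,272,808.92 × 0.664618 = EUR 4,169,021.72
Profit = EUR 4,169,021.72 − EUR 4,036,000.00

Profit: EUR 133,021.72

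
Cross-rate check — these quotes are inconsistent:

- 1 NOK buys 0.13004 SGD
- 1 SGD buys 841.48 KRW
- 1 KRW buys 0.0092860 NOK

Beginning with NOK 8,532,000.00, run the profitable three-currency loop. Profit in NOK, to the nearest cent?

Profitable loop is NOK → SGD → KRW → NOK:
NOK 8,532,000.00 × 0.13004 = SGD 1,109,501.28
SGD 1,109,501.28 × 841.48 = KRW 933,623,137
KRW 933,623,137 × 0.0092860 = NOK 8,669,624.45
Profit = NOK 8,669,624.45 − NOK 8,532,000.00

Profit: NOK 137,624.45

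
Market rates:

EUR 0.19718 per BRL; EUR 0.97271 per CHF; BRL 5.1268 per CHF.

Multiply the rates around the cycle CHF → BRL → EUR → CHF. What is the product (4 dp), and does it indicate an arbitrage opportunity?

Around CHF → BRL → EUR → CHF: 1 × 5.1268 × 0.19718 ÷ 0.97271 = 1.039264
Product > 1; profitable direction is CHF → BRL → EUR → CHF.

1.0393 (arbitrage exists)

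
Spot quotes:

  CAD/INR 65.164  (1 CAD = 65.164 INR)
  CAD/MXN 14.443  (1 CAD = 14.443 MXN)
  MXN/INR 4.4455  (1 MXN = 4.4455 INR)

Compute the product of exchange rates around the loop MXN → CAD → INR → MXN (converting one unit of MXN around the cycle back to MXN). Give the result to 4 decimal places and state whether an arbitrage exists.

Around MXN → CAD → INR → MXN: 1 ÷ 14.443 × 65.164 ÷ 4.4455 = 1.014915
Product > 1; profitable direction is MXN → CAD → INR → MXN.

1.0149 (arbitrage exists)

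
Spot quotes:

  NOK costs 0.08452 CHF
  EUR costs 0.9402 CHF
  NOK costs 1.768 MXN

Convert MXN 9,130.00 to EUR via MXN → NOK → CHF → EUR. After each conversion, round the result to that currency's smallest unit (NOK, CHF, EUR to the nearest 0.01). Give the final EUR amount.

EUR 464.22

MXN 9,130.00 ÷ 1.768 = NOK 5,164.03
NOK 5,164.03 × 0.08452 = CHF 436.46
CHF 436.46 ÷ 0.9402 = EUR 464.22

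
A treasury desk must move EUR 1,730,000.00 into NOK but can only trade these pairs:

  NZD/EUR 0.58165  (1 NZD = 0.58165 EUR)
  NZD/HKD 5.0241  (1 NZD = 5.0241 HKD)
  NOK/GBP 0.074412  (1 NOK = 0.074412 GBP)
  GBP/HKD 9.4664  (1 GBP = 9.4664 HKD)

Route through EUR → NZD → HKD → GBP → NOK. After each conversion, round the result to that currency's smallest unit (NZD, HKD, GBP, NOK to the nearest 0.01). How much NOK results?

NOK 21,213,621.59

EUR 1,730,000.00 ÷ 0.58165 = NZD 2,974,297.26
NZD 2,974,297.26 × 5.0241 = HKD 14,943,166.86
HKD 14,943,166.86 ÷ 9.4664 = GBP 1,578,548.01
GBP 1,578,548.01 ÷ 0.074412 = NOK 21,213,621.59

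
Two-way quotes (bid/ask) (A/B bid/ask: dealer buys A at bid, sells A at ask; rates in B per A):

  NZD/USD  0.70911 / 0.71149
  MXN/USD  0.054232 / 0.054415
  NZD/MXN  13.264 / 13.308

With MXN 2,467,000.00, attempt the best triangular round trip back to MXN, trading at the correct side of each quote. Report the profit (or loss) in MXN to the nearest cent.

Net profit: MXN 27,195.45

Best loop MXN → USD → NZD → MXN:
MXN 2,467,000.00 × 0.054232 (sell MXN at bid) = USD 133,790.34
USD 133,790.34 ÷ 0.71149 (buy NZD at ask) = NZD 188,042.48
NZD 188,042.48 × 13.264 (sell NZD at bid) = MXN 2,494,195.45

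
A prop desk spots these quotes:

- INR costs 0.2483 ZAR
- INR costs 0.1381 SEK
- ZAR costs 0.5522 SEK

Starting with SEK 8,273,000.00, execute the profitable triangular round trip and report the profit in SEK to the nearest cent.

Profitable loop is SEK → ZAR → INR → SEK:
SEK 8,273,000.00 ÷ 0.5522 = ZAR 14,981,890.62
ZAR 14,981,890.62 ÷ 0.2483 = INR 60,337,859.92
INR 60,337,859.92 × 0.1381 = SEK 8,332,658.46
Profit = SEK 8,332,658.46 − SEK 8,273,000.00

Profit: SEK 59,658.46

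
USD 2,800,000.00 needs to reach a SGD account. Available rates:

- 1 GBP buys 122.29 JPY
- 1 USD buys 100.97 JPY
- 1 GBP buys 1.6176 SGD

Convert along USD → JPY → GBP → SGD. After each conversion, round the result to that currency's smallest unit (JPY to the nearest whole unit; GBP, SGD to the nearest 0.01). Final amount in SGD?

USD 2,800,000.00 × 100.97 = JPY 282,716,000
JPY 282,716,000 ÷ 122.29 = GBP 2,311,848.88
GBP 2,311,848.88 × 1.6176 = SGD 3,739,646.75

SGD 3,739,646.75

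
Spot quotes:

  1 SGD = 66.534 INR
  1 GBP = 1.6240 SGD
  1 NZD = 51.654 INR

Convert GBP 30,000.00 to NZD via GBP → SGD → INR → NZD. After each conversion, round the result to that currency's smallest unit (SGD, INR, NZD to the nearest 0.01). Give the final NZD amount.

NZD 62,754.80

GBP 30,000.00 × 1.6240 = SGD 48,720.00
SGD 48,720.00 × 66.534 = INR 3,241,536.48
INR 3,241,536.48 ÷ 51.654 = NZD 62,754.80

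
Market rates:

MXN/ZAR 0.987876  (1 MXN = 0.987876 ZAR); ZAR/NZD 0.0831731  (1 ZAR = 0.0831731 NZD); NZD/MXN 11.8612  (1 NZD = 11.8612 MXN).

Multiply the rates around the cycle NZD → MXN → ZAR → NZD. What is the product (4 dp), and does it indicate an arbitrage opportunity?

0.9746 (arbitrage exists)

Around NZD → MXN → ZAR → NZD: 1 × 11.8612 × 0.987876 × 0.0831731 = 0.974572
Product < 1; profitable direction is NZD → ZAR → MXN → NZD.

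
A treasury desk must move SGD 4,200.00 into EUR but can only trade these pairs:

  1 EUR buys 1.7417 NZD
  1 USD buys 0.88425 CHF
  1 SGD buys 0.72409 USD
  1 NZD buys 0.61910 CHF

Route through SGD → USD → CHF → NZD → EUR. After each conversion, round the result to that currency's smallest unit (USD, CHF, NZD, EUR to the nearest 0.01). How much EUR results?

SGD 4,200.00 × 0.72409 = USD 3,041.18
USD 3,041.18 × 0.88425 = CHF 2,689.16
CHF 2,689.16 ÷ 0.61910 = NZD 4,343.66
NZD 4,343.66 ÷ 1.7417 = EUR 2,493.92

EUR 2,493.92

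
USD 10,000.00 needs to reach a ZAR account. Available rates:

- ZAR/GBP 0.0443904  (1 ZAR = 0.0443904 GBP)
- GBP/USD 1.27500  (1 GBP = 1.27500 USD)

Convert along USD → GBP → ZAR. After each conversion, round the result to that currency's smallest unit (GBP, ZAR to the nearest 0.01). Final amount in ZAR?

ZAR 176,685.50

USD 10,000.00 ÷ 1.27500 = GBP 7,843.14
GBP 7,843.14 ÷ 0.0443904 = ZAR 176,685.50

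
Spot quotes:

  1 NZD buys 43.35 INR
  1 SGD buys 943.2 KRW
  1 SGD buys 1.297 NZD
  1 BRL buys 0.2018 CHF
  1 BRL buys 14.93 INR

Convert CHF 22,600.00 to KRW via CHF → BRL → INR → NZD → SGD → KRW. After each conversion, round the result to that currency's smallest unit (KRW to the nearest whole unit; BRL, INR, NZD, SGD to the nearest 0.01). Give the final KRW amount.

CHF 22,600.00 ÷ 0.2018 = BRL 111,992.07
BRL 111,992.07 × 14.93 = INR 1,672,041.61
INR 1,672,041.61 ÷ 43.35 = NZD 38,570.74
NZD 38,570.74 ÷ 1.297 = SGD 29,738.43
SGD 29,738.43 × 943.2 = KRW 28,049,287

KRW 28,049,287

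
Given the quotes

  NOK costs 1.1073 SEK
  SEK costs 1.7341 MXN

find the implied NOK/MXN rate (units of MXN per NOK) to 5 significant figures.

NOK/MXN = 1.9202

1 NOK × 1.1073 = 1.1073 SEK
1.1073 SEK × 1.7341 = 1.92017 MXN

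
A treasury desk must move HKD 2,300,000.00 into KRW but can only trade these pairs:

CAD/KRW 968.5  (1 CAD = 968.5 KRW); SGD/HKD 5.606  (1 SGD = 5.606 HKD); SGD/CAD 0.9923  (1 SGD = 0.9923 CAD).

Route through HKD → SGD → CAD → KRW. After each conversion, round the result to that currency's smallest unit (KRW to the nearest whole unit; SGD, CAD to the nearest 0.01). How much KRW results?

HKD 2,300,000.00 ÷ 5.606 = SGD 410,274.71
SGD 410,274.71 × 0.9923 = CAD 407,115.59
CAD 407,115.59 × 968.5 = KRW 394,291,449

KRW 394,291,449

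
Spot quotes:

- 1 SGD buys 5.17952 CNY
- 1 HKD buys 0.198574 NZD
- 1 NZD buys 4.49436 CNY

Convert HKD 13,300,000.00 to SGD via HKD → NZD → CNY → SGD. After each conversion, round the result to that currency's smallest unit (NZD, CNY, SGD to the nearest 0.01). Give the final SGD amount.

SGD 2,291,671.52

HKD 13,300,000.00 × 0.198574 = NZD 2,641,034.20
NZD 2,641,034.20 × 4.49436 = CNY 11,869,758.47
CNY 11,869,758.47 ÷ 5.17952 = SGD 2,291,671.52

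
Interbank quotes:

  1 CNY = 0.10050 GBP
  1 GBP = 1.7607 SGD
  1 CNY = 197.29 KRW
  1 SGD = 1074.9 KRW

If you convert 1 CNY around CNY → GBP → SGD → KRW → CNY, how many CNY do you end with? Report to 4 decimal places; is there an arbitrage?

Around CNY → GBP → SGD → KRW → CNY: 1 × 0.10050 × 1.7607 × 1074.9 ÷ 197.29 = 0.964083
Product < 1; profitable direction is CNY → KRW → SGD → GBP → CNY.

0.9641 (arbitrage exists)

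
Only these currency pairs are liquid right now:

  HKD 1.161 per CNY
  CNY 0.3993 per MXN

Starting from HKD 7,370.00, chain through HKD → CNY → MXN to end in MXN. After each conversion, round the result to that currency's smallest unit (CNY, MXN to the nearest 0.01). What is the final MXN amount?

HKD 7,370.00 ÷ 1.161 = CNY 6,347.98
CNY 6,347.98 ÷ 0.3993 = MXN 15,897.77

MXN 15,897.77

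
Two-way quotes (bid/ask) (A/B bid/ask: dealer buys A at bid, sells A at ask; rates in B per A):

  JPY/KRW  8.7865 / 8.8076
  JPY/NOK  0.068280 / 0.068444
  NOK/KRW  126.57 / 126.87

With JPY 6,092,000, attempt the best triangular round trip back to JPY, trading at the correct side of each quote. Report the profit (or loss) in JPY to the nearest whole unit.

Net profit: JPY 72,268

Best loop JPY → KRW → NOK → JPY:
JPY 6,092,000 × 8.7865 (sell JPY at bid) = KRW 53,527,358
KRW 53,527,358 ÷ 126.87 (buy NOK at ask) = NOK 421,907.13
NOK 421,907.13 ÷ 0.068444 (buy JPY at ask) = JPY 6,164,268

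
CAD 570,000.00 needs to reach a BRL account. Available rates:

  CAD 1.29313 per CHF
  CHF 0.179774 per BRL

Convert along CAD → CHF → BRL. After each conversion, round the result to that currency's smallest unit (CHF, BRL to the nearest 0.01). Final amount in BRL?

BRL 2,451,917.13

CAD 570,000.00 ÷ 1.29313 = CHF 440,790.95
CHF 440,790.95 ÷ 0.179774 = BRL 2,451,917.13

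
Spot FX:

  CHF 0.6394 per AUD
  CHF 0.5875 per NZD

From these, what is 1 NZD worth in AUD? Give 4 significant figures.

1 NZD × 0.5875 = 0.5875 CHF
0.5875 CHF ÷ 0.6394 = 0.91883 AUD

NZD/AUD = 0.9188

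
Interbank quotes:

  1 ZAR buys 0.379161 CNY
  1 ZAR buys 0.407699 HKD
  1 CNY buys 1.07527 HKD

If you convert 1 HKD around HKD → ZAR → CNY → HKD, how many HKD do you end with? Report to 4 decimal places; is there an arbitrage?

1.0000 (no arbitrage)

Around HKD → ZAR → CNY → HKD: 1 ÷ 0.407699 × 0.379161 × 1.07527 = 1.000004
Product ≈ 1 (deviation 0.000%, within rounding noise).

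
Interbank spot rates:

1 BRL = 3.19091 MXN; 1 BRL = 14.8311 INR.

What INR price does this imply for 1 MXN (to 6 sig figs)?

1 MXN ÷ 3.19091 = 0.31339 BRL
0.31339 BRL × 14.8311 = 4.64792 INR

MXN/INR = 4.64792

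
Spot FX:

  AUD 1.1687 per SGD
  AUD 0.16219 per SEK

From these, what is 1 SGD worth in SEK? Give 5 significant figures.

SGD/SEK = 7.2057

1 SGD × 1.1687 = 1.1687 AUD
1.1687 AUD ÷ 0.16219 = 7.20575 SEK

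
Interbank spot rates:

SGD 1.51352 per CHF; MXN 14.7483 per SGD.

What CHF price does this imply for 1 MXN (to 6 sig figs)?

MXN/CHF = 0.0447992

1 MXN ÷ 14.7483 = 0.0678044 SGD
0.0678044 SGD ÷ 1.51352 = 0.0447992 CHF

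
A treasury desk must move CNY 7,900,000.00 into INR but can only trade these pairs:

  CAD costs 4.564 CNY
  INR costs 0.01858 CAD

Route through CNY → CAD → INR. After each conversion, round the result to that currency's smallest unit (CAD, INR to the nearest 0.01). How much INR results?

INR 93,161,343.92

CNY 7,900,000.00 ÷ 4.564 = CAD 1,730,937.77
CAD 1,730,937.77 ÷ 0.01858 = INR 93,161,343.92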